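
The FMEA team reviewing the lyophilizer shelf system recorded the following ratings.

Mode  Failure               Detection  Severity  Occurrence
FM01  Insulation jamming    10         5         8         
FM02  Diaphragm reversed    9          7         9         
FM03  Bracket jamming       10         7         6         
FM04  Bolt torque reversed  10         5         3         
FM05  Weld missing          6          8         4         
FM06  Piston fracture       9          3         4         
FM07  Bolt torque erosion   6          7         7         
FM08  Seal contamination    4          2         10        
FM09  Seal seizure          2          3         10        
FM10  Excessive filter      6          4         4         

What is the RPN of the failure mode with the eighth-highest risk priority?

RPN = Severity × Occurrence × Detection:
  FM01: 5 × 8 × 10 = 400
  FM02: 7 × 9 × 9 = 567
  FM03: 7 × 6 × 10 = 420
  FM04: 5 × 3 × 10 = 150
  FM05: 8 × 4 × 6 = 192
  FM06: 3 × 4 × 9 = 108
  FM07: 7 × 7 × 6 = 294
  FM08: 2 × 10 × 4 = 80
  FM09: 3 × 10 × 2 = 60
  FM10: 4 × 4 × 6 = 96
Sorted descending: 567, 420, 400, 294, 192, 150, 108, 96, 80, 60.
The eighth-highest RPN is 96 (FM10).

96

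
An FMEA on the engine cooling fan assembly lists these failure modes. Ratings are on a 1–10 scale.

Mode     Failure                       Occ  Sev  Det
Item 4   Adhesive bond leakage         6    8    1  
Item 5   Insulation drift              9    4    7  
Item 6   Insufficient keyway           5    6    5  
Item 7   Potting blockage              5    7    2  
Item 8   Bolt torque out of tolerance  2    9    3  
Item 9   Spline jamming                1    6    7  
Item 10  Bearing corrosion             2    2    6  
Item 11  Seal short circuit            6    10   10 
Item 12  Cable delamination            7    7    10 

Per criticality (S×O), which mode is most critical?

Item 11

Criticality = Severity × Occurrence:
  Item 4: 8 × 6 = 48
  Item 5: 4 × 9 = 36
  Item 6: 6 × 5 = 30
  Item 7: 7 × 5 = 35
  Item 8: 9 × 2 = 18
  Item 9: 6 × 1 = 6
  Item 10: 2 × 2 = 4
  Item 11: 10 × 6 = 60
  Item 12: 7 × 7 = 49
Highest criticality is 60 → Item 11.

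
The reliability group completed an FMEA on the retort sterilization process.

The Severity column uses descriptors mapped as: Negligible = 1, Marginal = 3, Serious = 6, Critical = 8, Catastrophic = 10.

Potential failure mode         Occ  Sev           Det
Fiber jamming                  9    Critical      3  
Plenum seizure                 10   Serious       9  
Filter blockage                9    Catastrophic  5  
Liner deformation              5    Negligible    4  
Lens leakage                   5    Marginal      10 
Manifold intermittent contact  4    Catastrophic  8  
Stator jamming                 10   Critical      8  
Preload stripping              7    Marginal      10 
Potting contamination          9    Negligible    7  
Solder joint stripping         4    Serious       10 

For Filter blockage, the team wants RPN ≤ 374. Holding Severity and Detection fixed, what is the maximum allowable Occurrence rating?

7

Filter blockage: S=10, O=9, D=5 → current RPN = 450.
Fixed product = 50. Need 50 × O ≤ 374, so O ≤ 374/50 = 7.48.
Maximum integer Occurrence rating = 7 (gives RPN 350; O=8 would give 400 > 374).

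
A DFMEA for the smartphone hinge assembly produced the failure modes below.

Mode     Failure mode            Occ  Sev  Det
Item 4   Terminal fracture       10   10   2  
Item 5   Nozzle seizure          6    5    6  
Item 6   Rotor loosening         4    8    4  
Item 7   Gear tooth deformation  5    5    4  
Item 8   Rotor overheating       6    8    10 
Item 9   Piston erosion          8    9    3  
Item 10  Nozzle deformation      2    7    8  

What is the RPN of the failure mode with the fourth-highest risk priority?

RPN = Severity × Occurrence × Detection:
  Item 4: 10 × 10 × 2 = 200
  Item 5: 5 × 6 × 6 = 180
  Item 6: 8 × 4 × 4 = 128
  Item 7: 5 × 5 × 4 = 100
  Item 8: 8 × 6 × 10 = 480
  Item 9: 9 × 8 × 3 = 216
  Item 10: 7 × 2 × 8 = 112
Sorted descending: 480, 216, 200, 180, 128, 112, 100.
The fourth-highest RPN is 180 (Item 5).

180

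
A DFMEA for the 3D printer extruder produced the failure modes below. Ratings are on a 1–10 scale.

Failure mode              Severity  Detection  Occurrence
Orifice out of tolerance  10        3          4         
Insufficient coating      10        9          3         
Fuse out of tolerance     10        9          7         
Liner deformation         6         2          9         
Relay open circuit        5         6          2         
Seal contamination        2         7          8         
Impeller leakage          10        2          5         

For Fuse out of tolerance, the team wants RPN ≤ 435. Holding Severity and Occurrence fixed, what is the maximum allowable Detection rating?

6

Fuse out of tolerance: S=10, O=7, D=9 → current RPN = 630.
Fixed product = 70. Need 70 × D ≤ 435, so D ≤ 435/70 = 6.21.
Maximum integer Detection rating = 6 (gives RPN 420; D=7 would give 490 > 435).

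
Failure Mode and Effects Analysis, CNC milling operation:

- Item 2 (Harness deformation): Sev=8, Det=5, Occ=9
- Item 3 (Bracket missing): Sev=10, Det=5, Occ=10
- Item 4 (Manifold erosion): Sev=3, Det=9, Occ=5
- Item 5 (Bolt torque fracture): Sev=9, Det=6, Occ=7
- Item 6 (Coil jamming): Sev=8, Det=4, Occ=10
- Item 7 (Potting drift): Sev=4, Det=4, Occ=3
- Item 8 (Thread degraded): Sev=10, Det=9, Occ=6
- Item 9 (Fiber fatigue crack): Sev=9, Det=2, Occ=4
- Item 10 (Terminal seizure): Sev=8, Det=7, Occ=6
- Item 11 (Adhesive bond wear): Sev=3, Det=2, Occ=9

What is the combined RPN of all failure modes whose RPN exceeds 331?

RPN = Severity × Occurrence × Detection:
  Item 2: 8 × 9 × 5 = 360
  Item 3: 10 × 10 × 5 = 500
  Item 4: 3 × 5 × 9 = 135
  Item 5: 9 × 7 × 6 = 378
  Item 6: 8 × 10 × 4 = 320
  Item 7: 4 × 3 × 4 = 48
  Item 8: 10 × 6 × 9 = 540
  Item 9: 9 × 4 × 2 = 72
  Item 10: 8 × 6 × 7 = 336
  Item 11: 3 × 9 × 2 = 54
RPN > 331: Item 2 (360), Item 3 (500), Item 5 (378), Item 8 (540), Item 10 (336).
Sum: 360 + 500 + 378 + 540 + 336 = 2114.

2114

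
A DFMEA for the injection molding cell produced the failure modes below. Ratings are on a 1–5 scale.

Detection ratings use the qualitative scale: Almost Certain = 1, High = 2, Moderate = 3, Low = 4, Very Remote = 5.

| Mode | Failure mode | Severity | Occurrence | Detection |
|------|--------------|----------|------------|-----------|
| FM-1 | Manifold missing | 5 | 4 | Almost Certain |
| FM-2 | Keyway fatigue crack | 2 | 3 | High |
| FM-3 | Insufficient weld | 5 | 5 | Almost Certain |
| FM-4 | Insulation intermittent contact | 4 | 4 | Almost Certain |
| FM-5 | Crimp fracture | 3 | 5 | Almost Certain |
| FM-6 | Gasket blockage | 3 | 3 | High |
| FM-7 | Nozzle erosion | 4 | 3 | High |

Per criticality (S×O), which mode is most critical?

FM-3

Criticality = Severity × Occurrence:
  FM-1: 5 × 4 = 20
  FM-2: 2 × 3 = 6
  FM-3: 5 × 5 = 25
  FM-4: 4 × 4 = 16
  FM-5: 3 × 5 = 15
  FM-6: 3 × 3 = 9
  FM-7: 4 × 3 = 12
Highest criticality is 25 → FM-3.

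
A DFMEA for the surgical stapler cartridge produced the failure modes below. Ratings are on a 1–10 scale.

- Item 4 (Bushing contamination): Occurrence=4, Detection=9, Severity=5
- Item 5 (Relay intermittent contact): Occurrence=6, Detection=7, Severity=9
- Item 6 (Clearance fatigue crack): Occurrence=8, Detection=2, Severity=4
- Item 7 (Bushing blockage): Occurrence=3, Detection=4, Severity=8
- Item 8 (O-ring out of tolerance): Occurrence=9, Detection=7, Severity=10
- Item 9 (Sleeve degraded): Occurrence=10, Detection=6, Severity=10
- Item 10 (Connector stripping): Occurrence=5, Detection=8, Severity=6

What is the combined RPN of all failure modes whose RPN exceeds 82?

2124

RPN = Severity × Occurrence × Detection:
  Item 4: 5 × 4 × 9 = 180
  Item 5: 9 × 6 × 7 = 378
  Item 6: 4 × 8 × 2 = 64
  Item 7: 8 × 3 × 4 = 96
  Item 8: 10 × 9 × 7 = 630
  Item 9: 10 × 10 × 6 = 600
  Item 10: 6 × 5 × 8 = 240
RPN > 82: Item 4 (180), Item 5 (378), Item 7 (96), Item 8 (630), Item 9 (600), Item 10 (240).
Sum: 180 + 378 + 96 + 630 + 600 + 240 = 2124.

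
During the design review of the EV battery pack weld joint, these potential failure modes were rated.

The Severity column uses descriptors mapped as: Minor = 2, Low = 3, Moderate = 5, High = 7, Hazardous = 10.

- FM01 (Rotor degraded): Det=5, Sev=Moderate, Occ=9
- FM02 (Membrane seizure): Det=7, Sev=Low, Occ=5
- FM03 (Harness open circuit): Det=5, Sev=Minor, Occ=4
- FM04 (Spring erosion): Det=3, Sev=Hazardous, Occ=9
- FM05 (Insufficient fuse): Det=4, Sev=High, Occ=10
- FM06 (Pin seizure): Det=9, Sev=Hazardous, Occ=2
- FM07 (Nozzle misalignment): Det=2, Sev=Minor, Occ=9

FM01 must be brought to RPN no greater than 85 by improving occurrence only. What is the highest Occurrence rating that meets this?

3

FM01: S=5, O=9, D=5 → current RPN = 225.
Fixed product = 25. Need 25 × O ≤ 85, so O ≤ 85/25 = 3.40.
Maximum integer Occurrence rating = 3 (gives RPN 75; O=4 would give 100 > 85).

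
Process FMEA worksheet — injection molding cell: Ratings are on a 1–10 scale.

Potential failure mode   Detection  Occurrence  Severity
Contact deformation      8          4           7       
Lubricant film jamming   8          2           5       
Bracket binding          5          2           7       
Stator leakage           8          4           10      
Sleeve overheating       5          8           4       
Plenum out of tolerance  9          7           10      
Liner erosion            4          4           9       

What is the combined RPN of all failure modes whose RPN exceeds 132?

1478

RPN = Severity × Occurrence × Detection:
  Contact deformation: 7 × 4 × 8 = 224
  Lubricant film jamming: 5 × 2 × 8 = 80
  Bracket binding: 7 × 2 × 5 = 70
  Stator leakage: 10 × 4 × 8 = 320
  Sleeve overheating: 4 × 8 × 5 = 160
  Plenum out of tolerance: 10 × 7 × 9 = 630
  Liner erosion: 9 × 4 × 4 = 144
RPN > 132: Contact deformation (224), Stator leakage (320), Sleeve overheating (160), Plenum out of tolerance (630), Liner erosion (144).
Sum: 224 + 320 + 160 + 630 + 144 = 1478.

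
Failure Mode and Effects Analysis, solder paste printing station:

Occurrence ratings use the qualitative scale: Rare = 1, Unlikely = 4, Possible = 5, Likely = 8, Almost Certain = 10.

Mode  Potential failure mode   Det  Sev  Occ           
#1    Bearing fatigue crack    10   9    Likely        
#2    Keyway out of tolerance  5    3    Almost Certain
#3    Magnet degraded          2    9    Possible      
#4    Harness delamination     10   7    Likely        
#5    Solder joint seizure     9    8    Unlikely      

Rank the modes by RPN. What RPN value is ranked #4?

RPN = Severity × Occurrence × Detection:
  #1: 9 × 8 × 10 = 720
  #2: 3 × 10 × 5 = 150
  #3: 9 × 5 × 2 = 90
  #4: 7 × 8 × 10 = 560
  #5: 8 × 4 × 9 = 288
Sorted descending: 720, 560, 288, 150, 90.
The fourth-highest RPN is 150 (#2).

150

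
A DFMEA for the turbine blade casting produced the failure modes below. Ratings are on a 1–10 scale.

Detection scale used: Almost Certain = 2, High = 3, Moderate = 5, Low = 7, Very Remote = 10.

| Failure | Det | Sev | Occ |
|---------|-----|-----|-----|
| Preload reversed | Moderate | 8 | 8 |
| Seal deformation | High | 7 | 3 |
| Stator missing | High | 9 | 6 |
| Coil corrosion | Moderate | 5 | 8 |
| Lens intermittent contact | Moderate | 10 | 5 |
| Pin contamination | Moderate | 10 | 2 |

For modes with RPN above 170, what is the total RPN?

RPN = Severity × Occurrence × Detection:
  Preload reversed: 8 × 8 × 5 = 320
  Seal deformation: 7 × 3 × 3 = 63
  Stator missing: 9 × 6 × 3 = 162
  Coil corrosion: 5 × 8 × 5 = 200
  Lens intermittent contact: 10 × 5 × 5 = 250
  Pin contamination: 10 × 2 × 5 = 100
RPN > 170: Preload reversed (320), Coil corrosion (200), Lens intermittent contact (250).
Sum: 320 + 200 + 250 = 770.

770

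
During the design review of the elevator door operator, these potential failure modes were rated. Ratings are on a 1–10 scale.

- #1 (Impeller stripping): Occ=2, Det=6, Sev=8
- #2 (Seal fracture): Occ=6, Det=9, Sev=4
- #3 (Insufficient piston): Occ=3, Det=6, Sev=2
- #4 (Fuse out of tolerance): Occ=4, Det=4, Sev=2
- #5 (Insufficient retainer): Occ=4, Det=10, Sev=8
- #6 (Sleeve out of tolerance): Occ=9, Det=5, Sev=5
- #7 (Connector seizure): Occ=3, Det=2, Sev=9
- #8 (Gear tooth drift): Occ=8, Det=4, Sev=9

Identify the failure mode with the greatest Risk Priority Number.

#5

RPN = Severity × Occurrence × Detection:
  #1: 8 × 2 × 6 = 96
  #2: 4 × 6 × 9 = 216
  #3: 2 × 3 × 6 = 36
  #4: 2 × 4 × 4 = 32
  #5: 8 × 4 × 10 = 320
  #6: 5 × 9 × 5 = 225
  #7: 9 × 3 × 2 = 54
  #8: 9 × 8 × 4 = 288
Highest RPN is 320 → #5.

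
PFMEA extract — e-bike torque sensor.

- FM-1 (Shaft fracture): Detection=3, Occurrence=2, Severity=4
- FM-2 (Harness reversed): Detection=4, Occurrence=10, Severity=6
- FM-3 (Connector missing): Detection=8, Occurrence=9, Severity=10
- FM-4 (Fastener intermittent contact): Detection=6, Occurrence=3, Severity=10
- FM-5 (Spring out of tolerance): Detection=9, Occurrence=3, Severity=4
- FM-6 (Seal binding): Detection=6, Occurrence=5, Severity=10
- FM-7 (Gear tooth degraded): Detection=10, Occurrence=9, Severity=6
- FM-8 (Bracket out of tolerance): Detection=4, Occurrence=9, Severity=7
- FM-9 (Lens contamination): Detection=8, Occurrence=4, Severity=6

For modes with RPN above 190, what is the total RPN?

RPN = Severity × Occurrence × Detection:
  FM-1: 4 × 2 × 3 = 24
  FM-2: 6 × 10 × 4 = 240
  FM-3: 10 × 9 × 8 = 720
  FM-4: 10 × 3 × 6 = 180
  FM-5: 4 × 3 × 9 = 108
  FM-6: 10 × 5 × 6 = 300
  FM-7: 6 × 9 × 10 = 540
  FM-8: 7 × 9 × 4 = 252
  FM-9: 6 × 4 × 8 = 192
RPN > 190: FM-2 (240), FM-3 (720), FM-6 (300), FM-7 (540), FM-8 (252), FM-9 (192).
Sum: 240 + 720 + 300 + 540 + 252 + 192 = 2244.

2244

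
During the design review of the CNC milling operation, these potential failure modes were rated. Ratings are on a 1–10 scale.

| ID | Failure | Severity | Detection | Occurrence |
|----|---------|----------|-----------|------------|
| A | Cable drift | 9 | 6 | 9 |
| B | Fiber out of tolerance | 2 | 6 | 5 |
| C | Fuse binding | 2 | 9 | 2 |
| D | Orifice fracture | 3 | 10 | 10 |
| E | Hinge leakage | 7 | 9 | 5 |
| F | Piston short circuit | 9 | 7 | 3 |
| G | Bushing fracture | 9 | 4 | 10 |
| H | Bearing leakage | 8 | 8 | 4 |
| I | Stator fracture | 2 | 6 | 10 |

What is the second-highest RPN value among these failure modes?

360

RPN = Severity × Occurrence × Detection:
  A: 9 × 9 × 6 = 486
  B: 2 × 5 × 6 = 60
  C: 2 × 2 × 9 = 36
  D: 3 × 10 × 10 = 300
  E: 7 × 5 × 9 = 315
  F: 9 × 3 × 7 = 189
  G: 9 × 10 × 4 = 360
  H: 8 × 4 × 8 = 256
  I: 2 × 10 × 6 = 120
Sorted descending: 486, 360, 315, 300, 256, 189, 120, 60, 36.
The second-highest RPN is 360 (G).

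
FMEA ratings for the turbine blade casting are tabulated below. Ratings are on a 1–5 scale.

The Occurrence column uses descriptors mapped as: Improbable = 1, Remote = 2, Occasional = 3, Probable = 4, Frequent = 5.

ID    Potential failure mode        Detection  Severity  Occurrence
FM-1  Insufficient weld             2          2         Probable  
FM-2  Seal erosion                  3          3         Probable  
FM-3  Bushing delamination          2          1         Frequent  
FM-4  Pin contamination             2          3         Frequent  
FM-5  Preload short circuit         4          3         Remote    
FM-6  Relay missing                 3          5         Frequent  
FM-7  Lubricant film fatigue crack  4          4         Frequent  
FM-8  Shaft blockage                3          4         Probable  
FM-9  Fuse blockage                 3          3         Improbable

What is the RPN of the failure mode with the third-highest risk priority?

RPN = Severity × Occurrence × Detection:
  FM-1: 2 × 4 × 2 = 16
  FM-2: 3 × 4 × 3 = 36
  FM-3: 1 × 5 × 2 = 10
  FM-4: 3 × 5 × 2 = 30
  FM-5: 3 × 2 × 4 = 24
  FM-6: 5 × 5 × 3 = 75
  FM-7: 4 × 5 × 4 = 80
  FM-8: 4 × 4 × 3 = 48
  FM-9: 3 × 1 × 3 = 9
Sorted descending: 80, 75, 48, 36, 30, 24, 16, 10, 9.
The third-highest RPN is 48 (FM-8).

48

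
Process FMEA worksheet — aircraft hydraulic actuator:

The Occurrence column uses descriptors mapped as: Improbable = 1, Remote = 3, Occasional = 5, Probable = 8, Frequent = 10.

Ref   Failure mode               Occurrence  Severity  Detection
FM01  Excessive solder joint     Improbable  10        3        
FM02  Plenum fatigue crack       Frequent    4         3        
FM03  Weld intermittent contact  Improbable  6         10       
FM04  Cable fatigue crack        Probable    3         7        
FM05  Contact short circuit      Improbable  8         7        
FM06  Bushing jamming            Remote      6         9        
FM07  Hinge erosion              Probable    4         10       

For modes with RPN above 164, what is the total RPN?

488

RPN = Severity × Occurrence × Detection:
  FM01: 10 × 1 × 3 = 30
  FM02: 4 × 10 × 3 = 120
  FM03: 6 × 1 × 10 = 60
  FM04: 3 × 8 × 7 = 168
  FM05: 8 × 1 × 7 = 56
  FM06: 6 × 3 × 9 = 162
  FM07: 4 × 8 × 10 = 320
RPN > 164: FM04 (168), FM07 (320).
Sum: 168 + 320 = 488.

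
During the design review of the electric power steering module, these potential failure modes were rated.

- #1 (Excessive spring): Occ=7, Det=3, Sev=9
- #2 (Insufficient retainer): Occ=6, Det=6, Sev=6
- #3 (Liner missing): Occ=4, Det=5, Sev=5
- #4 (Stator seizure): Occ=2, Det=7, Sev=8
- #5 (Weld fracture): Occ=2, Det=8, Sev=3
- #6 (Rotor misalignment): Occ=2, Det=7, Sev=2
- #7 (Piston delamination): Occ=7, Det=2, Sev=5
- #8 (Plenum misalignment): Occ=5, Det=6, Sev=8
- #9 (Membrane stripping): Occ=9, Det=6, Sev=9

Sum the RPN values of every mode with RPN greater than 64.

RPN = Severity × Occurrence × Detection:
  #1: 9 × 7 × 3 = 189
  #2: 6 × 6 × 6 = 216
  #3: 5 × 4 × 5 = 100
  #4: 8 × 2 × 7 = 112
  #5: 3 × 2 × 8 = 48
  #6: 2 × 2 × 7 = 28
  #7: 5 × 7 × 2 = 70
  #8: 8 × 5 × 6 = 240
  #9: 9 × 9 × 6 = 486
RPN > 64: #1 (189), #2 (216), #3 (100), #4 (112), #7 (70), #8 (240), #9 (486).
Sum: 189 + 216 + 100 + 112 + 70 + 240 + 486 = 1413.

1413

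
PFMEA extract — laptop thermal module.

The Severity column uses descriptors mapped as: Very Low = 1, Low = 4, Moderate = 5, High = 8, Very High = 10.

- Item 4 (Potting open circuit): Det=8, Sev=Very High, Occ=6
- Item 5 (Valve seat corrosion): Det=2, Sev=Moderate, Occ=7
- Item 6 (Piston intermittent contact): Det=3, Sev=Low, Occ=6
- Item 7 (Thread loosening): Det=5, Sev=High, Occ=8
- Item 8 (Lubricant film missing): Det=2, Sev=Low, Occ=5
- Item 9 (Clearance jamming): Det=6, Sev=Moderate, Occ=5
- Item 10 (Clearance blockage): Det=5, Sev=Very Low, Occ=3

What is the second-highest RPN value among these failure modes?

RPN = Severity × Occurrence × Detection:
  Item 4: 10 × 6 × 8 = 480
  Item 5: 5 × 7 × 2 = 70
  Item 6: 4 × 6 × 3 = 72
  Item 7: 8 × 8 × 5 = 320
  Item 8: 4 × 5 × 2 = 40
  Item 9: 5 × 5 × 6 = 150
  Item 10: 1 × 3 × 5 = 15
Sorted descending: 480, 320, 150, 72, 70, 40, 15.
The second-highest RPN is 320 (Item 7).

320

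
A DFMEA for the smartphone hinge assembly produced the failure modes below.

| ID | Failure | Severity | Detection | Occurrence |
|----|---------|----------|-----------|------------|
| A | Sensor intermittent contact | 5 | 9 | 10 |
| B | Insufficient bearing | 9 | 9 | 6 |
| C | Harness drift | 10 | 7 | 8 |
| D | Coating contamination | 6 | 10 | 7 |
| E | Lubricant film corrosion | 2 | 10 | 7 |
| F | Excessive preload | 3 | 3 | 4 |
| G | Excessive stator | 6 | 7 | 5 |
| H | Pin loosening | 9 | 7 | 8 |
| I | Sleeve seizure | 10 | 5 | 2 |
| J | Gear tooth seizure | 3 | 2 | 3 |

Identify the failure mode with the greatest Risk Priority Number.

RPN = Severity × Occurrence × Detection:
  A: 5 × 10 × 9 = 450
  B: 9 × 6 × 9 = 486
  C: 10 × 8 × 7 = 560
  D: 6 × 7 × 10 = 420
  E: 2 × 7 × 10 = 140
  F: 3 × 4 × 3 = 36
  G: 6 × 5 × 7 = 210
  H: 9 × 8 × 7 = 504
  I: 10 × 2 × 5 = 100
  J: 3 × 3 × 2 = 18
Highest RPN is 560 → C.

C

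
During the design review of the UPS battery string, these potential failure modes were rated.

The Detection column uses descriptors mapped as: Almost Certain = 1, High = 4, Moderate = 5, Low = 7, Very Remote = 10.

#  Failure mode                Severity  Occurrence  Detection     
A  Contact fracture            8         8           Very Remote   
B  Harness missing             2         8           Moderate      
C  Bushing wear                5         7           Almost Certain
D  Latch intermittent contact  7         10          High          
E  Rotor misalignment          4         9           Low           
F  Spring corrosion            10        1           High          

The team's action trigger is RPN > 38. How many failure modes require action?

RPN = Severity × Occurrence × Detection:
  A: 8 × 8 × 10 = 640
  B: 2 × 8 × 5 = 80
  C: 5 × 7 × 1 = 35
  D: 7 × 10 × 4 = 280
  E: 4 × 9 × 7 = 252
  F: 10 × 1 × 4 = 40
Modes with RPN > 38: A (640), B (80), D (280), E (252), F (40) → 5.

5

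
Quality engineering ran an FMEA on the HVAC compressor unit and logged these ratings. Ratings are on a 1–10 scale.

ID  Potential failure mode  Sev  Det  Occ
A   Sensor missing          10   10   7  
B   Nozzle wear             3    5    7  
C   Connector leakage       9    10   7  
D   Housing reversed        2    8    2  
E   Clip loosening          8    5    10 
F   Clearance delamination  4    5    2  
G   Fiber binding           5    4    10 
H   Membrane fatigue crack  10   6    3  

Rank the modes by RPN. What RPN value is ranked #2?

630

RPN = Severity × Occurrence × Detection:
  A: 10 × 7 × 10 = 700
  B: 3 × 7 × 5 = 105
  C: 9 × 7 × 10 = 630
  D: 2 × 2 × 8 = 32
  E: 8 × 10 × 5 = 400
  F: 4 × 2 × 5 = 40
  G: 5 × 10 × 4 = 200
  H: 10 × 3 × 6 = 180
Sorted descending: 700, 630, 400, 200, 180, 105, 40, 32.
The second-highest RPN is 630 (C).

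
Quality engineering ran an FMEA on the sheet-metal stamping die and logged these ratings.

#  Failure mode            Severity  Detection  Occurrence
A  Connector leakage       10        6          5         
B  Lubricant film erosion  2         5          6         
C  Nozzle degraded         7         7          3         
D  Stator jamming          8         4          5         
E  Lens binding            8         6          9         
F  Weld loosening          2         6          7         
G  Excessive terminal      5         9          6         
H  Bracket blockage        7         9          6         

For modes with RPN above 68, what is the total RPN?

1771

RPN = Severity × Occurrence × Detection:
  A: 10 × 5 × 6 = 300
  B: 2 × 6 × 5 = 60
  C: 7 × 3 × 7 = 147
  D: 8 × 5 × 4 = 160
  E: 8 × 9 × 6 = 432
  F: 2 × 7 × 6 = 84
  G: 5 × 6 × 9 = 270
  H: 7 × 6 × 9 = 378
RPN > 68: A (300), C (147), D (160), E (432), F (84), G (270), H (378).
Sum: 300 + 147 + 160 + 432 + 84 + 270 + 378 = 1771.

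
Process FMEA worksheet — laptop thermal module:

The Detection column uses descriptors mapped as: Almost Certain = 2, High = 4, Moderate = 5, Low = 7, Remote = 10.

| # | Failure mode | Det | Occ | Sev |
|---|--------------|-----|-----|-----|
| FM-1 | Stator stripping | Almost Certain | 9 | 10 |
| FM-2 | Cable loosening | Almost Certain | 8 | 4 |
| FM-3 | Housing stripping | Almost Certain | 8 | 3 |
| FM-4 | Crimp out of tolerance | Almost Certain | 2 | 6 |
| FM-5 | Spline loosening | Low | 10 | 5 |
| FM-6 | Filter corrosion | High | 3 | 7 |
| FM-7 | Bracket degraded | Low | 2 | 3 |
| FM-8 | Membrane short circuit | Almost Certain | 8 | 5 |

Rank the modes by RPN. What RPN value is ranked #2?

RPN = Severity × Occurrence × Detection:
  FM-1: 10 × 9 × 2 = 180
  FM-2: 4 × 8 × 2 = 64
  FM-3: 3 × 8 × 2 = 48
  FM-4: 6 × 2 × 2 = 24
  FM-5: 5 × 10 × 7 = 350
  FM-6: 7 × 3 × 4 = 84
  FM-7: 3 × 2 × 7 = 42
  FM-8: 5 × 8 × 2 = 80
Sorted descending: 350, 180, 84, 80, 64, 48, 42, 24.
The second-highest RPN is 180 (FM-1).

180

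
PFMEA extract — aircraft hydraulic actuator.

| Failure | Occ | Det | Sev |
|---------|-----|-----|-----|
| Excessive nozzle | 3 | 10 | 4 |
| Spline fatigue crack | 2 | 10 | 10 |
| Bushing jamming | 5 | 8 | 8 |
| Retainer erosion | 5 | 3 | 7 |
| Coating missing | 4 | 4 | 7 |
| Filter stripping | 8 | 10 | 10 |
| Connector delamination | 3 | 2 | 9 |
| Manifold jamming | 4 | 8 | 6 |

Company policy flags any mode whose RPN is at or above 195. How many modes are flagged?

RPN = Severity × Occurrence × Detection:
  Excessive nozzle: 4 × 3 × 10 = 120
  Spline fatigue crack: 10 × 2 × 10 = 200
  Bushing jamming: 8 × 5 × 8 = 320
  Retainer erosion: 7 × 5 × 3 = 105
  Coating missing: 7 × 4 × 4 = 112
  Filter stripping: 10 × 8 × 10 = 800
  Connector delamination: 9 × 3 × 2 = 54
  Manifold jamming: 6 × 4 × 8 = 192
Modes with RPN ≥ 195: Spline fatigue crack (200), Bushing jamming (320), Filter stripping (800) → 3.

3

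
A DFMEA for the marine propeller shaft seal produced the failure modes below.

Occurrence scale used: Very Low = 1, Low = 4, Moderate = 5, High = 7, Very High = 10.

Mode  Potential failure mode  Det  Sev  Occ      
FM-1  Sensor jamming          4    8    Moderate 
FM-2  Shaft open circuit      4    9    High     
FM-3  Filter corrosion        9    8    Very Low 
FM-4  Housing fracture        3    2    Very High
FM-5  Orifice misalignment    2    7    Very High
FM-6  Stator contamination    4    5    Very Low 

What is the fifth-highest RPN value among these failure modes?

RPN = Severity × Occurrence × Detection:
  FM-1: 8 × 5 × 4 = 160
  FM-2: 9 × 7 × 4 = 252
  FM-3: 8 × 1 × 9 = 72
  FM-4: 2 × 10 × 3 = 60
  FM-5: 7 × 10 × 2 = 140
  FM-6: 5 × 1 × 4 = 20
Sorted descending: 252, 160, 140, 72, 60, 20.
The fifth-highest RPN is 60 (FM-4).

60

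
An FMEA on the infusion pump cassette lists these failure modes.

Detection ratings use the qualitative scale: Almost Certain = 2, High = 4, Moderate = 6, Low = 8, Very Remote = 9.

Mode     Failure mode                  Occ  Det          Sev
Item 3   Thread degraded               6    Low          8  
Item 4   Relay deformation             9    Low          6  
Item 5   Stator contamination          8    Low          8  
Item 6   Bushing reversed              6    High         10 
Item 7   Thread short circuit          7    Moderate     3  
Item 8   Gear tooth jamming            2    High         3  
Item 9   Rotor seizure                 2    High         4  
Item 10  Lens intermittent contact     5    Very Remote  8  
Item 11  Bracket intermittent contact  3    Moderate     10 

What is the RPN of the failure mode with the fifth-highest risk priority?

RPN = Severity × Occurrence × Detection:
  Item 3: 8 × 6 × 8 = 384
  Item 4: 6 × 9 × 8 = 432
  Item 5: 8 × 8 × 8 = 512
  Item 6: 10 × 6 × 4 = 240
  Item 7: 3 × 7 × 6 = 126
  Item 8: 3 × 2 × 4 = 24
  Item 9: 4 × 2 × 4 = 32
  Item 10: 8 × 5 × 9 = 360
  Item 11: 10 × 3 × 6 = 180
Sorted descending: 512, 432, 384, 360, 240, 180, 126, 32, 24.
The fifth-highest RPN is 240 (Item 6).

240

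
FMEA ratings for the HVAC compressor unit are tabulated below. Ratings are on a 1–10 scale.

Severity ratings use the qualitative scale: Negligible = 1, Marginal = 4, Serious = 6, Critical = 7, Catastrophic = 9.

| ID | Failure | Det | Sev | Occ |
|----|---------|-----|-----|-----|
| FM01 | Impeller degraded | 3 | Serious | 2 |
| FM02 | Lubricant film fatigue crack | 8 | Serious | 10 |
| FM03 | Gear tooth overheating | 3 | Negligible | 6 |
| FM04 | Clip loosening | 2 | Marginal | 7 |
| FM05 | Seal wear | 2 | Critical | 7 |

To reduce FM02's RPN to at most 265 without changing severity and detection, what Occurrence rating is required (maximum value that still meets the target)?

5

FM02: S=6, O=10, D=8 → current RPN = 480.
Fixed product = 48. Need 48 × O ≤ 265, so O ≤ 265/48 = 5.52.
Maximum integer Occurrence rating = 5 (gives RPN 240; O=6 would give 288 > 265).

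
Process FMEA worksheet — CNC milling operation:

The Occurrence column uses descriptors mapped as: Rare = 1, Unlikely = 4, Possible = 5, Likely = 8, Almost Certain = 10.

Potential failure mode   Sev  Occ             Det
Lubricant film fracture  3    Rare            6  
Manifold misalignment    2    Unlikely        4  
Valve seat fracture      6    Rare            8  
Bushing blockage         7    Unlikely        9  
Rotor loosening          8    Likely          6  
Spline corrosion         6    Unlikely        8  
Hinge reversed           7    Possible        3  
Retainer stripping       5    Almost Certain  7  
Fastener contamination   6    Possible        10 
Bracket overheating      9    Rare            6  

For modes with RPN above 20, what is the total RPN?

1717

RPN = Severity × Occurrence × Detection:
  Lubricant film fracture: 3 × 1 × 6 = 18
  Manifold misalignment: 2 × 4 × 4 = 32
  Valve seat fracture: 6 × 1 × 8 = 48
  Bushing blockage: 7 × 4 × 9 = 252
  Rotor loosening: 8 × 8 × 6 = 384
  Spline corrosion: 6 × 4 × 8 = 192
  Hinge reversed: 7 × 5 × 3 = 105
  Retainer stripping: 5 × 10 × 7 = 350
  Fastener contamination: 6 × 5 × 10 = 300
  Bracket overheating: 9 × 1 × 6 = 54
RPN > 20: Manifold misalignment (32), Valve seat fracture (48), Bushing blockage (252), Rotor loosening (384), Spline corrosion (192), Hinge reversed (105), Retainer stripping (350), Fastener contamination (300), Bracket overheating (54).
Sum: 32 + 48 + 252 + 384 + 192 + 105 + 350 + 300 + 54 = 1717.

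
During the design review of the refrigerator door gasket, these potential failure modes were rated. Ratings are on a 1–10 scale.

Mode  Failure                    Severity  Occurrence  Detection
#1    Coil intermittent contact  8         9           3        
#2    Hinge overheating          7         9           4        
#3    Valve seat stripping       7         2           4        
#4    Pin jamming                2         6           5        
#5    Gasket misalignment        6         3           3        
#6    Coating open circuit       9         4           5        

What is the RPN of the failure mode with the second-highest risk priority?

RPN = Severity × Occurrence × Detection:
  #1: 8 × 9 × 3 = 216
  #2: 7 × 9 × 4 = 252
  #3: 7 × 2 × 4 = 56
  #4: 2 × 6 × 5 = 60
  #5: 6 × 3 × 3 = 54
  #6: 9 × 4 × 5 = 180
Sorted descending: 252, 216, 180, 60, 56, 54.
The second-highest RPN is 216 (#1).

216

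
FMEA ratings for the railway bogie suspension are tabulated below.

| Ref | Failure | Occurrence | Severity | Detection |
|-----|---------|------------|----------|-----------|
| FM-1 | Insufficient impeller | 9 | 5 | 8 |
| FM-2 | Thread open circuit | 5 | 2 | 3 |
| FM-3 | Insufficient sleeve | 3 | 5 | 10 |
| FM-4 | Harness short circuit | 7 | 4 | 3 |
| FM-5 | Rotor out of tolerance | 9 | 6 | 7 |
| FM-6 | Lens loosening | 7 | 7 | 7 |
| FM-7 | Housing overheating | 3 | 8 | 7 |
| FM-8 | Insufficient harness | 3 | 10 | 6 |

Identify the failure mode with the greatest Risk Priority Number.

RPN = Severity × Occurrence × Detection:
  FM-1: 5 × 9 × 8 = 360
  FM-2: 2 × 5 × 3 = 30
  FM-3: 5 × 3 × 10 = 150
  FM-4: 4 × 7 × 3 = 84
  FM-5: 6 × 9 × 7 = 378
  FM-6: 7 × 7 × 7 = 343
  FM-7: 8 × 3 × 7 = 168
  FM-8: 10 × 3 × 6 = 180
Highest RPN is 378 → FM-5.

FM-5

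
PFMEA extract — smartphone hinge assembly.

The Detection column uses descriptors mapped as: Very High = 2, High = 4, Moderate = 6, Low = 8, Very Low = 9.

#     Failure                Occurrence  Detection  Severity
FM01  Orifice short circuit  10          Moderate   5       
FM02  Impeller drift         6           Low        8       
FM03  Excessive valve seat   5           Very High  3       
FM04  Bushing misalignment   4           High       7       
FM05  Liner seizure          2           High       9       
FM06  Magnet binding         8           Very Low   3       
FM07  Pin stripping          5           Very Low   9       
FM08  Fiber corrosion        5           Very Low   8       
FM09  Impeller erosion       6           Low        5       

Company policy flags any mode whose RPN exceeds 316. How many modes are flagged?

3

RPN = Severity × Occurrence × Detection:
  FM01: 5 × 10 × 6 = 300
  FM02: 8 × 6 × 8 = 384
  FM03: 3 × 5 × 2 = 30
  FM04: 7 × 4 × 4 = 112
  FM05: 9 × 2 × 4 = 72
  FM06: 3 × 8 × 9 = 216
  FM07: 9 × 5 × 9 = 405
  FM08: 8 × 5 × 9 = 360
  FM09: 5 × 6 × 8 = 240
Modes with RPN > 316: FM02 (384), FM07 (405), FM08 (360) → 3.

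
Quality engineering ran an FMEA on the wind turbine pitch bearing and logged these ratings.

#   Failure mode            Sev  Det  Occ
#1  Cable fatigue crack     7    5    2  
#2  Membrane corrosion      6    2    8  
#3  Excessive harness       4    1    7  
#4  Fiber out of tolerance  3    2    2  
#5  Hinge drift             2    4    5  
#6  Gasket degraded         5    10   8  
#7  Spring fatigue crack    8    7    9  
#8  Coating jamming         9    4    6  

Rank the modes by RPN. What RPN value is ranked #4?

RPN = Severity × Occurrence × Detection:
  #1: 7 × 2 × 5 = 70
  #2: 6 × 8 × 2 = 96
  #3: 4 × 7 × 1 = 28
  #4: 3 × 2 × 2 = 12
  #5: 2 × 5 × 4 = 40
  #6: 5 × 8 × 10 = 400
  #7: 8 × 9 × 7 = 504
  #8: 9 × 6 × 4 = 216
Sorted descending: 504, 400, 216, 96, 70, 40, 28, 12.
The fourth-highest RPN is 96 (#2).

96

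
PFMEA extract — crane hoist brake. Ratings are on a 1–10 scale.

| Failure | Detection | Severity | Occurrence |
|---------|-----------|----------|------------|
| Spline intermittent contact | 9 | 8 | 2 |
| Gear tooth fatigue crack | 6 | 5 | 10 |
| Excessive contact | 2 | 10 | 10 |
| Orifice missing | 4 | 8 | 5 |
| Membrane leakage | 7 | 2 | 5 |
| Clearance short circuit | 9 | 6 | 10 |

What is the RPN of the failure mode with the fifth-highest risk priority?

RPN = Severity × Occurrence × Detection:
  Spline intermittent contact: 8 × 2 × 9 = 144
  Gear tooth fatigue crack: 5 × 10 × 6 = 300
  Excessive contact: 10 × 10 × 2 = 200
  Orifice missing: 8 × 5 × 4 = 160
  Membrane leakage: 2 × 5 × 7 = 70
  Clearance short circuit: 6 × 10 × 9 = 540
Sorted descending: 540, 300, 200, 160, 144, 70.
The fifth-highest RPN is 144 (Spline intermittent contact).

144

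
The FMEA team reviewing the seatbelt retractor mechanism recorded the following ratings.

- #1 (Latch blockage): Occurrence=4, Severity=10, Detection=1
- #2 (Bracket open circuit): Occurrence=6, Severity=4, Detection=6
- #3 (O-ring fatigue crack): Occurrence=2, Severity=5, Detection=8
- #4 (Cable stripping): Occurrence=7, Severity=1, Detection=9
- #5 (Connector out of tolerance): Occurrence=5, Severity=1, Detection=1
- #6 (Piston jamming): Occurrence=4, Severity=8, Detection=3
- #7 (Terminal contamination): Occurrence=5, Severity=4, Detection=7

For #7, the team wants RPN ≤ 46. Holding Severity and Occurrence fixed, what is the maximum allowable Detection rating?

#7: S=4, O=5, D=7 → current RPN = 140.
Fixed product = 20. Need 20 × D ≤ 46, so D ≤ 46/20 = 2.30.
Maximum integer Detection rating = 2 (gives RPN 40; D=3 would give 60 > 46).

2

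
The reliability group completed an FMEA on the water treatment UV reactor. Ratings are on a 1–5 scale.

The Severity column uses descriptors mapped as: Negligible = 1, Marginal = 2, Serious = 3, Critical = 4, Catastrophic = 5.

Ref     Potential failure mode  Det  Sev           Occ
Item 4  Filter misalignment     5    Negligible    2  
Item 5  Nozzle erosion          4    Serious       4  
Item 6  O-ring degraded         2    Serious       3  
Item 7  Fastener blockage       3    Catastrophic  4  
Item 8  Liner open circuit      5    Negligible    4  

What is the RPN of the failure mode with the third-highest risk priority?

20

RPN = Severity × Occurrence × Detection:
  Item 4: 1 × 2 × 5 = 10
  Item 5: 3 × 4 × 4 = 48
  Item 6: 3 × 3 × 2 = 18
  Item 7: 5 × 4 × 3 = 60
  Item 8: 1 × 4 × 5 = 20
Sorted descending: 60, 48, 20, 18, 10.
The third-highest RPN is 20 (Item 8).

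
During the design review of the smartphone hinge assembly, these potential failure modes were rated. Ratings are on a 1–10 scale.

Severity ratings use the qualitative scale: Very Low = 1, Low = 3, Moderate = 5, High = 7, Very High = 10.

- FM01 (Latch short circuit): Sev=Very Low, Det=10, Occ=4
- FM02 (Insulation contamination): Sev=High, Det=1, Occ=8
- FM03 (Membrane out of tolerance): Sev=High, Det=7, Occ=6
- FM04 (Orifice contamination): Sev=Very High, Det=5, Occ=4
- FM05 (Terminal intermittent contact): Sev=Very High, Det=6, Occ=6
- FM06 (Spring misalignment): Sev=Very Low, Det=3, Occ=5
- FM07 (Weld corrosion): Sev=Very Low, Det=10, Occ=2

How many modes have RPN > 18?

6

RPN = Severity × Occurrence × Detection:
  FM01: 1 × 4 × 10 = 40
  FM02: 7 × 8 × 1 = 56
  FM03: 7 × 6 × 7 = 294
  FM04: 10 × 4 × 5 = 200
  FM05: 10 × 6 × 6 = 360
  FM06: 1 × 5 × 3 = 15
  FM07: 1 × 2 × 10 = 20
Modes with RPN > 18: FM01 (40), FM02 (56), FM03 (294), FM04 (200), FM05 (360), FM07 (20) → 6.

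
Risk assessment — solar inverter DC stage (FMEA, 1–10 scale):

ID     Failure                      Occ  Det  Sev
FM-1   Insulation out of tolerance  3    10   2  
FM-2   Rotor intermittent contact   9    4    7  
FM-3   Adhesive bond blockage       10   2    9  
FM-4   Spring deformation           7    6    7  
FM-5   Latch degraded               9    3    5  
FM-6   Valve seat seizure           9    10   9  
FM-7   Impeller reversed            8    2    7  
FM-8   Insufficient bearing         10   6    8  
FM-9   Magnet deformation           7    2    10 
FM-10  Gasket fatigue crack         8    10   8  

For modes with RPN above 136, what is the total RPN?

RPN = Severity × Occurrence × Detection:
  FM-1: 2 × 3 × 10 = 60
  FM-2: 7 × 9 × 4 = 252
  FM-3: 9 × 10 × 2 = 180
  FM-4: 7 × 7 × 6 = 294
  FM-5: 5 × 9 × 3 = 135
  FM-6: 9 × 9 × 10 = 810
  FM-7: 7 × 8 × 2 = 112
  FM-8: 8 × 10 × 6 = 480
  FM-9: 10 × 7 × 2 = 140
  FM-10: 8 × 8 × 10 = 640
RPN > 136: FM-2 (252), FM-3 (180), FM-4 (294), FM-6 (810), FM-8 (480), FM-9 (140), FM-10 (640).
Sum: 252 + 180 + 294 + 810 + 480 + 140 + 640 = 2796.

2796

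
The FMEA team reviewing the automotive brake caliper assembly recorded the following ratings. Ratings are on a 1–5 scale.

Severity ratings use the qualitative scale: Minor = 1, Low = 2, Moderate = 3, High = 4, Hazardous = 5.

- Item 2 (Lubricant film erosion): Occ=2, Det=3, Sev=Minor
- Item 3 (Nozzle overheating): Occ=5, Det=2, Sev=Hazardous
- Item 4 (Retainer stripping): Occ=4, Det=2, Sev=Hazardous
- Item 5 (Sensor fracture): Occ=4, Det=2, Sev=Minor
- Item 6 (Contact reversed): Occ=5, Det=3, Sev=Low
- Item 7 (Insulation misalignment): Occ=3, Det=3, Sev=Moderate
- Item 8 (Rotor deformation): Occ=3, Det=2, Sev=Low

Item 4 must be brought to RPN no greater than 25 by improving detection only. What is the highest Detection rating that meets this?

Item 4: S=5, O=4, D=2 → current RPN = 40.
Fixed product = 20. Need 20 × D ≤ 25, so D ≤ 25/20 = 1.25.
Maximum integer Detection rating = 1 (gives RPN 20; D=2 would give 40 > 25).

1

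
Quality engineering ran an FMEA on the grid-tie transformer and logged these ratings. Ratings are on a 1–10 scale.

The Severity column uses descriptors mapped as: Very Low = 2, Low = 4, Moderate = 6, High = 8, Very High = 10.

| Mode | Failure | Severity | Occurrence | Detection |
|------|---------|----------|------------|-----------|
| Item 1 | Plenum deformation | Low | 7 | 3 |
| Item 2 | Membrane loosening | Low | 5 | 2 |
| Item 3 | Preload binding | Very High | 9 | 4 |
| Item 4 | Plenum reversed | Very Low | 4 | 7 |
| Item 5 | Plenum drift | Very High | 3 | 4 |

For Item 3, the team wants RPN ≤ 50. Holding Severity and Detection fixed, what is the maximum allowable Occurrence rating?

1

Item 3: S=10, O=9, D=4 → current RPN = 360.
Fixed product = 40. Need 40 × O ≤ 50, so O ≤ 50/40 = 1.25.
Maximum integer Occurrence rating = 1 (gives RPN 40; O=2 would give 80 > 50).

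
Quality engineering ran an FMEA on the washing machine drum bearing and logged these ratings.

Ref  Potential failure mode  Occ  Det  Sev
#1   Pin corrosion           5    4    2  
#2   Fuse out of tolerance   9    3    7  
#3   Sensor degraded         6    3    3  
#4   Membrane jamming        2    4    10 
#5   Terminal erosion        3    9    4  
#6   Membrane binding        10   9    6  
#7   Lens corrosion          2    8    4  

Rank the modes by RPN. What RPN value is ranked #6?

54

RPN = Severity × Occurrence × Detection:
  #1: 2 × 5 × 4 = 40
  #2: 7 × 9 × 3 = 189
  #3: 3 × 6 × 3 = 54
  #4: 10 × 2 × 4 = 80
  #5: 4 × 3 × 9 = 108
  #6: 6 × 10 × 9 = 540
  #7: 4 × 2 × 8 = 64
Sorted descending: 540, 189, 108, 80, 64, 54, 40.
The sixth-highest RPN is 54 (#3).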